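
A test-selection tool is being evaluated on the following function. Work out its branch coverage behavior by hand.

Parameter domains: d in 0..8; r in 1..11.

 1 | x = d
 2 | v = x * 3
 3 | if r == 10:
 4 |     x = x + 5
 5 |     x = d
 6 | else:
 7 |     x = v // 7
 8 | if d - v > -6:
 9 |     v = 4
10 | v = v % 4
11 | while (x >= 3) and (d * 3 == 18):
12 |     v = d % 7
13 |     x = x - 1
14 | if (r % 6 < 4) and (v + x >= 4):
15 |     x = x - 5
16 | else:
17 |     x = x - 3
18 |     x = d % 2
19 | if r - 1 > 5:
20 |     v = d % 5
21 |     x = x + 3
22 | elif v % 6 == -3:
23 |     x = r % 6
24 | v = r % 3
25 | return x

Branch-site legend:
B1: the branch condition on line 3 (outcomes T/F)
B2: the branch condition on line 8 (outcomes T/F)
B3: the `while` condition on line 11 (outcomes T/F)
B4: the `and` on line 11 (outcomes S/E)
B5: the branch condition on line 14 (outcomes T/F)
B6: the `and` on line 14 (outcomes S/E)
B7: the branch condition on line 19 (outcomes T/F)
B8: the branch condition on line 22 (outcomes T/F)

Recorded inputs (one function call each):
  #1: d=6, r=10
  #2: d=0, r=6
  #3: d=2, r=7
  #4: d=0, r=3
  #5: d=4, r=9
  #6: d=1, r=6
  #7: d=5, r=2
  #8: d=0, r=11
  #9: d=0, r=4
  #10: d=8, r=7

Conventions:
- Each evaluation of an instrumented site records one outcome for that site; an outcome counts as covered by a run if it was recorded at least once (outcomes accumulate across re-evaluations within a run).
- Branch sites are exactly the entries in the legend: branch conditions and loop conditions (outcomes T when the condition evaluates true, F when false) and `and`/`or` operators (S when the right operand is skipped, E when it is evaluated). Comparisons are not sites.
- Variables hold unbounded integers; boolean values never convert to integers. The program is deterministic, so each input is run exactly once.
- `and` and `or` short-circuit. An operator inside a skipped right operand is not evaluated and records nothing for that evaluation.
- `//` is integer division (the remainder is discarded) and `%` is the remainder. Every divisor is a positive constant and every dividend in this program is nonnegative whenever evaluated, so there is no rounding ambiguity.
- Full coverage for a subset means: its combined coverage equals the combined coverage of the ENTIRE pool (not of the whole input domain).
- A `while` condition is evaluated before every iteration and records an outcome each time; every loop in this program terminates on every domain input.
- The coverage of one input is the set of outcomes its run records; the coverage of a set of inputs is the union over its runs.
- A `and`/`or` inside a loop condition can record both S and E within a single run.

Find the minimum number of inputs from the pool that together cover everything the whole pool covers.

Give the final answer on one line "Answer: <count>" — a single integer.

test 1 (d=6, r=10) fires B1->T, B2->F, B4->E, B3->T, B4->E, B3->T, B4->E, B3->T, B4->E, B3->T, B4->S, B3->F, B6->S, B5->F, ...; hits B1=T, B2=F, B3=T, B3=F, B4=S, B4=E, B5=F, B6=S, B7=T
test 2 (d=0, r=6) fires B1->F, B2->T, B4->S, B3->F, B6->E, B5->F, B7->F, B8->F; hits B1=F, B2=T, B3=F, B4=S, B5=F, B6=E, B7=F, B8=F
test 3 (d=2, r=7) fires B1->F, B2->T, B4->S, B3->F, B6->E, B5->F, B7->T; hits B1=F, B2=T, B3=F, B4=S, B5=F, B6=E, B7=T
test 4 (d=0, r=3) fires B1->F, B2->T, B4->S, B3->F, B6->E, B5->F, B7->F, B8->F; hits B1=F, B2=T, B3=F, B4=S, B5=F, B6=E, B7=F, B8=F
test 5 (d=4, r=9) fires B1->F, B2->F, B4->S, B3->F, B6->E, B5->F, B7->T; hits B1=F, B2=F, B3=F, B4=S, B5=F, B6=E, B7=T
test 6 (d=1, r=6) fires B1->F, B2->T, B4->S, B3->F, B6->E, B5->F, B7->F, B8->F; hits B1=F, B2=T, B3=F, B4=S, B5=F, B6=E, B7=F, B8=F
test 7 (d=5, r=2) fires B1->F, B2->F, B4->S, B3->F, B6->E, B5->T, B7->F, B8->F; hits B1=F, B2=F, B3=F, B4=S, B5=T, B6=E, B7=F, B8=F
test 8 (d=0, r=11) fires B1->F, B2->T, B4->S, B3->F, B6->S, B5->F, B7->T; hits B1=F, B2=T, B3=F, B4=S, B5=F, B6=S, B7=T
test 9 (d=0, r=4) fires B1->F, B2->T, B4->S, B3->F, B6->S, B5->F, B7->F, B8->F; hits B1=F, B2=T, B3=F, B4=S, B5=F, B6=S, B7=F, B8=F
test 10 (d=8, r=7) fires B1->F, B2->F, B4->E, B3->F, B6->E, B5->F, B7->T; hits B1=F, B2=F, B3=F, B4=E, B5=F, B6=E, B7=T
together the pool reaches 15 outcomes: B1=T, B1=F, B2=T, B2=F, B3=T, B3=F, B4=S, B4=E, B5=T, B5=F, B6=S, B6=E, B7=T, B7=F, B8=F
checked all size-1 subsets: none covers 15 outcomes (max 9/15)
checked all size-2 subsets: none covers 15 outcomes (max 14/15)
at size 3, {1, 2, 7} reaches all 15 outcomes; every lexicographically earlier size-3 subset fails

Answer: 3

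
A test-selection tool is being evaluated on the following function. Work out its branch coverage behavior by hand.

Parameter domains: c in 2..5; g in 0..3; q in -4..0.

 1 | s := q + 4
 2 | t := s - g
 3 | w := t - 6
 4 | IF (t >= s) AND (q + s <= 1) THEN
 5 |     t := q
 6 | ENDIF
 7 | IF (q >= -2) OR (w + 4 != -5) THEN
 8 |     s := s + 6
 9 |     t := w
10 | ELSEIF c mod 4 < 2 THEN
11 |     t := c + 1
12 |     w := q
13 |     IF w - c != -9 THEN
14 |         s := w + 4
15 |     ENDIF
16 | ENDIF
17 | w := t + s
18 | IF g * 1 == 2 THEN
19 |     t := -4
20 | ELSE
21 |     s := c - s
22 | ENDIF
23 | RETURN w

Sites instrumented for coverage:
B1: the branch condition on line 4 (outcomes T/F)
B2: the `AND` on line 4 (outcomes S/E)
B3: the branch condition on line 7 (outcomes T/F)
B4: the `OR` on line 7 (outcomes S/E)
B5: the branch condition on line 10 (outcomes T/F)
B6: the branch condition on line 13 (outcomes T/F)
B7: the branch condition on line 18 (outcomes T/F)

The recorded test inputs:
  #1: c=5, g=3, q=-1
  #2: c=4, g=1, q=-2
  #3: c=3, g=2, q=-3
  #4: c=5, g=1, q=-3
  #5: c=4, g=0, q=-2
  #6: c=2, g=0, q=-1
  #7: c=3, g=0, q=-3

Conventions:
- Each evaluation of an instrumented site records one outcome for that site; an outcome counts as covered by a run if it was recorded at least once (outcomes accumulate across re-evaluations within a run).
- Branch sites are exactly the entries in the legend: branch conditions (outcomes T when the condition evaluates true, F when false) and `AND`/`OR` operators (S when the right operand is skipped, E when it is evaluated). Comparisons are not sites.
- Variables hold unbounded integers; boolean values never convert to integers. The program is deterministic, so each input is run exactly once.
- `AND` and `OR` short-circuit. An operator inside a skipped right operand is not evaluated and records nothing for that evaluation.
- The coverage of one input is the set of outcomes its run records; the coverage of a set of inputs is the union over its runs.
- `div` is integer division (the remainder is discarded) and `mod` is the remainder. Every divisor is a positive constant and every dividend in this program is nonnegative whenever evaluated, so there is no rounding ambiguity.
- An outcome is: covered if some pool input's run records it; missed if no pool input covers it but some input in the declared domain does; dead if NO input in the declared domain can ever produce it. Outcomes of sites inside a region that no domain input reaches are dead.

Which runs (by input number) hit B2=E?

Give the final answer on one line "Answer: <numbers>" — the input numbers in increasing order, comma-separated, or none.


input #1 (c=5, g=3, q=-1): never hits B2=E
input #2 (c=4, g=1, q=-2): never hits B2=E
input #3 (c=3, g=2, q=-3): never hits B2=E
input #4 (c=5, g=1, q=-3): never hits B2=E
input #5 (c=4, g=0, q=-2): hits B2=E
input #6 (c=2, g=0, q=-1): hits B2=E
input #7 (c=3, g=0, q=-3): hits B2=E
Answer: 5, 6, 7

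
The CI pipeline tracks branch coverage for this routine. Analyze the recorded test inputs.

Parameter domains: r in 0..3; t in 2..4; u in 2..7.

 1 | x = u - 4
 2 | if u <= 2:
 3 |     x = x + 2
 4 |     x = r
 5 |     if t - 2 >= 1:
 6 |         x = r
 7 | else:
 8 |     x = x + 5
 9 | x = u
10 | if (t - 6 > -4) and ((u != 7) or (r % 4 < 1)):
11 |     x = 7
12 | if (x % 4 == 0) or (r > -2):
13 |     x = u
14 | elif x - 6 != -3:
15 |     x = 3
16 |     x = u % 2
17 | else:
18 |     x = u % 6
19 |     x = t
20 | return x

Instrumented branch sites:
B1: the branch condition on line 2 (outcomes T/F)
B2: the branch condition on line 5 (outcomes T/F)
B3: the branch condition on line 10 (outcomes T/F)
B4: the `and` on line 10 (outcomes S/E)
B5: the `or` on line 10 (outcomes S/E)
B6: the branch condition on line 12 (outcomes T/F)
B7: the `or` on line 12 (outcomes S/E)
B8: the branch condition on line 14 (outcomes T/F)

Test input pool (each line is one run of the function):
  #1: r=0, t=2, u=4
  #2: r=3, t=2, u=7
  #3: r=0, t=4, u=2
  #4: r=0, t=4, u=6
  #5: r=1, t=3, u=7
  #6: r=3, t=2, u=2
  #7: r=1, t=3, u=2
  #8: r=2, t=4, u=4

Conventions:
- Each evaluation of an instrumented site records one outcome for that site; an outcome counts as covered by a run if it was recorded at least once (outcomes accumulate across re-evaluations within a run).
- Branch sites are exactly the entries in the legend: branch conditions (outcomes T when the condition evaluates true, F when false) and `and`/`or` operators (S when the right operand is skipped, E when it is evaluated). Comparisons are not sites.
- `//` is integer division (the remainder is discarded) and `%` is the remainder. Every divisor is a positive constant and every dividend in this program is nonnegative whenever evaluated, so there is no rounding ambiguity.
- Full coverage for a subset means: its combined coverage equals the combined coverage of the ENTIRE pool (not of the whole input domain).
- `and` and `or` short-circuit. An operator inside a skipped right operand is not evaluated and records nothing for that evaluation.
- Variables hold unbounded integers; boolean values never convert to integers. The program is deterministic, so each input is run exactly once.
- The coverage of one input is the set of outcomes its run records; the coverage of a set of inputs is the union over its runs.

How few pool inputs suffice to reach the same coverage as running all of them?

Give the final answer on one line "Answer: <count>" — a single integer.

#1 (r=0, t=2, u=4) -> B1->F, B4->S, B3->F, B7->S, B6->T; covered: B1=F, B3=F, B4=S, B6=T, B7=S
#2 (r=3, t=2, u=7) -> B1->F, B4->S, B3->F, B7->E, B6->T; covered: B1=F, B3=F, B4=S, B6=T, B7=E
#3 (r=0, t=4, u=2) -> B1->T, B2->T, B4->E, B5->S, B3->T, B7->E, B6->T; covered: B1=T, B2=T, B3=T, B4=E, B5=S, B6=T, B7=E
#4 (r=0, t=4, u=6) -> B1->F, B4->E, B5->S, B3->T, B7->E, B6->T; covered: B1=F, B3=T, B4=E, B5=S, B6=T, B7=E
#5 (r=1, t=3, u=7) -> B1->F, B4->E, B5->E, B3->F, B7->E, B6->T; covered: B1=F, B3=F, B4=E, B5=E, B6=T, B7=E
#6 (r=3, t=2, u=2) -> B1->T, B2->F, B4->S, B3->F, B7->E, B6->T; covered: B1=T, B2=F, B3=F, B4=S, B6=T, B7=E
#7 (r=1, t=3, u=2) -> B1->T, B2->T, B4->E, B5->S, B3->T, B7->E, B6->T; covered: B1=T, B2=T, B3=T, B4=E, B5=S, B6=T, B7=E
#8 (r=2, t=4, u=4) -> B1->F, B4->E, B5->S, B3->T, B7->E, B6->T; covered: B1=F, B3=T, B4=E, B5=S, B6=T, B7=E
the full pool covers 13 outcomes: B1=T, B1=F, B2=T, B2=F, B3=T, B3=F, B4=S, B4=E, B5=S, B5=E, B6=T, B7=S, B7=E
size 1 is not enough: best union over all size-1 subsets is 7/13
size 2 is not enough: best union over all size-2 subsets is 11/13
size 3 is not enough: best union over all size-3 subsets is 12/13
inputs {1, 3, 5, 6} (size 4) cover everything; no size-4 subset with a lexicographically smaller index list covers all 13

Answer: 4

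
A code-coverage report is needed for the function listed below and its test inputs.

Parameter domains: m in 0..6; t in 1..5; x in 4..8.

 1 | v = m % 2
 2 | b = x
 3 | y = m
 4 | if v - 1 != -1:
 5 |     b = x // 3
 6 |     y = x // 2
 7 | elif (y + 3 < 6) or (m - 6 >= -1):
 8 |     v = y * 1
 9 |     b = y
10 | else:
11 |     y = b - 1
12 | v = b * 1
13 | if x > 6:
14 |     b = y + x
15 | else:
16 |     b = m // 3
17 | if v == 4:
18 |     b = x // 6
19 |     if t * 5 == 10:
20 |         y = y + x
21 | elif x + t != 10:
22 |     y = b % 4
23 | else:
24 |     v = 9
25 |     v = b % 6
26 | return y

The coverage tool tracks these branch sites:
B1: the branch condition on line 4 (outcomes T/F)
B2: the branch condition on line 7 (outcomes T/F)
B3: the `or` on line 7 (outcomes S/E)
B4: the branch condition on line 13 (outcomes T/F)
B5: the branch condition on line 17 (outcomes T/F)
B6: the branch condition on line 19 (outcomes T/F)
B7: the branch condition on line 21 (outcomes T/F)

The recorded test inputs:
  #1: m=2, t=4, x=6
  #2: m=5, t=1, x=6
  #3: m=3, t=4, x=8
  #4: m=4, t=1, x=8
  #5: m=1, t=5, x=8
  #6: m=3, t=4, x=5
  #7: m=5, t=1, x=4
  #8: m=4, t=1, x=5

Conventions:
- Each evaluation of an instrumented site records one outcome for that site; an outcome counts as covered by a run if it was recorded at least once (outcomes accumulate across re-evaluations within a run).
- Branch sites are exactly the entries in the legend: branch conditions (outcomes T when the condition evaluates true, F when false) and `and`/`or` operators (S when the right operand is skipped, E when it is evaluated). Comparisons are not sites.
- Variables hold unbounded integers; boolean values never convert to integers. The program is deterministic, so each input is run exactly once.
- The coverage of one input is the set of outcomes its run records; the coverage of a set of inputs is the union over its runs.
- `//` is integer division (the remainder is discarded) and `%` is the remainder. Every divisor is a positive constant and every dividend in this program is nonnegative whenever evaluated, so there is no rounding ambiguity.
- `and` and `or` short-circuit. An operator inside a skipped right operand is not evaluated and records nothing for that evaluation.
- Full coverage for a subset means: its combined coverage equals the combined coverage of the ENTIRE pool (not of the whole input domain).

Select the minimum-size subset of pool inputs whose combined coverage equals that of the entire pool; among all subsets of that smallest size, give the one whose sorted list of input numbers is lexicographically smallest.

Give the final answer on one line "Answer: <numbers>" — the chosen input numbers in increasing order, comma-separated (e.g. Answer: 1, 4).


#1 (m=2, t=4, x=6) -> covered: B1=F, B2=T, B3=S, B4=F, B5=F, B7=F
#2 (m=5, t=1, x=6) -> covered: B1=T, B4=F, B5=F, B7=T
#3 (m=3, t=4, x=8) -> covered: B1=T, B4=T, B5=F, B7=T
#4 (m=4, t=1, x=8) -> covered: B1=F, B2=F, B3=E, B4=T, B5=F, B7=T
#5 (m=1, t=5, x=8) -> covered: B1=T, B4=T, B5=F, B7=T
#6 (m=3, t=4, x=5) -> covered: B1=T, B4=F, B5=F, B7=T
#7 (m=5, t=1, x=4) -> covered: B1=T, B4=F, B5=F, B7=T
#8 (m=4, t=1, x=5) -> covered: B1=F, B2=F, B3=E, B4=F, B5=F, B7=T
the full pool covers 11 outcomes: B1=T, B1=F, B2=T, B2=F, B3=S, B3=E, B4=T, B4=F, B5=F, B7=T, B7=F
every size-1 subset falls short of the 11 outcomes (best: 6/11)
every size-2 subset falls short of the 11 outcomes (best: 10/11)
size 3: inputs {1, 2, 4} cover all 11 outcomes, and no lexicographically smaller subset of this size does
Answer: 1, 2, 4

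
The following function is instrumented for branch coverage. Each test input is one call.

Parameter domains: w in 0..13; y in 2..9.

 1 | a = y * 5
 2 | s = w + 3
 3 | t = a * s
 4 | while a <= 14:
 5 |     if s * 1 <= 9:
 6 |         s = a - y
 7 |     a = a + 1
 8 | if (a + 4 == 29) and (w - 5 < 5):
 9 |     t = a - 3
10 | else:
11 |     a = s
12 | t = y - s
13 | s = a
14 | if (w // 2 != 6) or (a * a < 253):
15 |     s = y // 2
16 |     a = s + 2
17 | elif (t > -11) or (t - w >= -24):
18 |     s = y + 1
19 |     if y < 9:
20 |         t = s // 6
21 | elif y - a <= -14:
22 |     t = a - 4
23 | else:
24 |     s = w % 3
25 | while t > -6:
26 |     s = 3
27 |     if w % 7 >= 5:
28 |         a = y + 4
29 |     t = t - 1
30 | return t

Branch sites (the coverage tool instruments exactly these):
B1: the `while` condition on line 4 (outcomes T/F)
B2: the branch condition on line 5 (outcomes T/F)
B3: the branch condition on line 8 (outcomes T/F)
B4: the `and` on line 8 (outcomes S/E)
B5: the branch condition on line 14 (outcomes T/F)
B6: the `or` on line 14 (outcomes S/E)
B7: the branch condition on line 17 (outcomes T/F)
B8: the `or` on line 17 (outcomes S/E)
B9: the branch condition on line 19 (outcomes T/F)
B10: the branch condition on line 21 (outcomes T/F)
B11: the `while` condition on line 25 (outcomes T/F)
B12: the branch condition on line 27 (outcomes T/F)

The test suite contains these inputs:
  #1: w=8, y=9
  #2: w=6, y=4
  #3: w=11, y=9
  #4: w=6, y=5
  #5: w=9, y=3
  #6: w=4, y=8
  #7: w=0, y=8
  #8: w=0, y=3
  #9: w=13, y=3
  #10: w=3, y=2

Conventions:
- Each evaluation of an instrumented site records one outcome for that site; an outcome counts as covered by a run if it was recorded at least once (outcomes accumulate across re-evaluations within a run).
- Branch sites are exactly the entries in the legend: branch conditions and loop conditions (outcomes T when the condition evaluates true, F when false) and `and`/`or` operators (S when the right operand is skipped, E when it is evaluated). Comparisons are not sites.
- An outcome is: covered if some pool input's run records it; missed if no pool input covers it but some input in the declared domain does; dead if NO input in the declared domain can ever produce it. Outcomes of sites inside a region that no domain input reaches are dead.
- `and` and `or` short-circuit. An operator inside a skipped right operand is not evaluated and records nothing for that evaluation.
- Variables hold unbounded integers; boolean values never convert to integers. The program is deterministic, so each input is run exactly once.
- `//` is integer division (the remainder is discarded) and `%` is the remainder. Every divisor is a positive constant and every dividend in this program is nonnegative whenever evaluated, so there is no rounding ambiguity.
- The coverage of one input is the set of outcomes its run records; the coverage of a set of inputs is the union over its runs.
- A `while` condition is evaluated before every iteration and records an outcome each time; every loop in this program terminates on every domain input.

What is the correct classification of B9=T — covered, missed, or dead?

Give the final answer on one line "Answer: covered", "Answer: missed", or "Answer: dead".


no pool input records B9=T
but domain input (w=13, y=5) does record it -> reachable, so missed
Answer: missed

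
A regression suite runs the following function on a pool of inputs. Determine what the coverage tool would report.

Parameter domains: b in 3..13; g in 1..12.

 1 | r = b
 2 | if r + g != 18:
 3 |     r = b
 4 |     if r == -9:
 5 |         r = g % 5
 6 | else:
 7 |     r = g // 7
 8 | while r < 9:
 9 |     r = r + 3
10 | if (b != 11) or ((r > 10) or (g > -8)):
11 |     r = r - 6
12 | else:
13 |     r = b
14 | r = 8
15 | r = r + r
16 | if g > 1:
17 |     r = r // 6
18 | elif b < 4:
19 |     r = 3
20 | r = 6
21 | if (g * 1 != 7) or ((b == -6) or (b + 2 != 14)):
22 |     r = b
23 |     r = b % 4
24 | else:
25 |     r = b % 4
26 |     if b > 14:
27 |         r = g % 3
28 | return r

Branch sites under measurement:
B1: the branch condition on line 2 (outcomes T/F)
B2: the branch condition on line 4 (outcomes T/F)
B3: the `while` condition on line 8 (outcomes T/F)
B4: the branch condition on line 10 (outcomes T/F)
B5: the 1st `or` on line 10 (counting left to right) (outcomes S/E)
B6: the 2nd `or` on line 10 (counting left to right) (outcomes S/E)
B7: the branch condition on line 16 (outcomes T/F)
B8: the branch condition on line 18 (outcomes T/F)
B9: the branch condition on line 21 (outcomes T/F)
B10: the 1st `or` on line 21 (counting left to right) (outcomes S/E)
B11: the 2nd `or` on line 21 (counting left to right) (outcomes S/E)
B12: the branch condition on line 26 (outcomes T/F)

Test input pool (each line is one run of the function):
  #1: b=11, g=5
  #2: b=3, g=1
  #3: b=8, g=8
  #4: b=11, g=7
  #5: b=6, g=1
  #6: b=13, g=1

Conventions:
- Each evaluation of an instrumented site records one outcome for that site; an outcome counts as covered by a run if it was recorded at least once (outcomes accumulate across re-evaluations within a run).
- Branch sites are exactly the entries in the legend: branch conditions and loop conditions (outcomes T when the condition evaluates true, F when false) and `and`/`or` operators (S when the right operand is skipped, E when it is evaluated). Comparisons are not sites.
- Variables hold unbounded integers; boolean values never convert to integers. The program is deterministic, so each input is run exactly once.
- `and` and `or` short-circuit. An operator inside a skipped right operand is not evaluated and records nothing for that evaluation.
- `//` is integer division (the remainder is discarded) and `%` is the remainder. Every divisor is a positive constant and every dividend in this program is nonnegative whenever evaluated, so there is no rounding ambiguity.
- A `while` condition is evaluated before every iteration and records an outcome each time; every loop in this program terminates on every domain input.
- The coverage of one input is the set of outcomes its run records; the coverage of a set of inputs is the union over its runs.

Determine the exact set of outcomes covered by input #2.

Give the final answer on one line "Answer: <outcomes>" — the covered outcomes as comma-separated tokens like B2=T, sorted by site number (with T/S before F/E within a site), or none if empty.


Tracing the run of input #2 (b=3, g=1):
  B1->T, B2->F, B3->T, B3->T, B3->F, B5->S, B4->T, B7->F, B8->T, B10->S
  B9->T
deduplicating events, the covered set is: B1=T, B2=F, B3=T, B3=F, B4=T, B5=S, B7=F, B8=T, B9=T, B10=S
Answer: B1=T, B2=F, B3=T, B3=F, B4=T, B5=S, B7=F, B8=T, B9=T, B10=S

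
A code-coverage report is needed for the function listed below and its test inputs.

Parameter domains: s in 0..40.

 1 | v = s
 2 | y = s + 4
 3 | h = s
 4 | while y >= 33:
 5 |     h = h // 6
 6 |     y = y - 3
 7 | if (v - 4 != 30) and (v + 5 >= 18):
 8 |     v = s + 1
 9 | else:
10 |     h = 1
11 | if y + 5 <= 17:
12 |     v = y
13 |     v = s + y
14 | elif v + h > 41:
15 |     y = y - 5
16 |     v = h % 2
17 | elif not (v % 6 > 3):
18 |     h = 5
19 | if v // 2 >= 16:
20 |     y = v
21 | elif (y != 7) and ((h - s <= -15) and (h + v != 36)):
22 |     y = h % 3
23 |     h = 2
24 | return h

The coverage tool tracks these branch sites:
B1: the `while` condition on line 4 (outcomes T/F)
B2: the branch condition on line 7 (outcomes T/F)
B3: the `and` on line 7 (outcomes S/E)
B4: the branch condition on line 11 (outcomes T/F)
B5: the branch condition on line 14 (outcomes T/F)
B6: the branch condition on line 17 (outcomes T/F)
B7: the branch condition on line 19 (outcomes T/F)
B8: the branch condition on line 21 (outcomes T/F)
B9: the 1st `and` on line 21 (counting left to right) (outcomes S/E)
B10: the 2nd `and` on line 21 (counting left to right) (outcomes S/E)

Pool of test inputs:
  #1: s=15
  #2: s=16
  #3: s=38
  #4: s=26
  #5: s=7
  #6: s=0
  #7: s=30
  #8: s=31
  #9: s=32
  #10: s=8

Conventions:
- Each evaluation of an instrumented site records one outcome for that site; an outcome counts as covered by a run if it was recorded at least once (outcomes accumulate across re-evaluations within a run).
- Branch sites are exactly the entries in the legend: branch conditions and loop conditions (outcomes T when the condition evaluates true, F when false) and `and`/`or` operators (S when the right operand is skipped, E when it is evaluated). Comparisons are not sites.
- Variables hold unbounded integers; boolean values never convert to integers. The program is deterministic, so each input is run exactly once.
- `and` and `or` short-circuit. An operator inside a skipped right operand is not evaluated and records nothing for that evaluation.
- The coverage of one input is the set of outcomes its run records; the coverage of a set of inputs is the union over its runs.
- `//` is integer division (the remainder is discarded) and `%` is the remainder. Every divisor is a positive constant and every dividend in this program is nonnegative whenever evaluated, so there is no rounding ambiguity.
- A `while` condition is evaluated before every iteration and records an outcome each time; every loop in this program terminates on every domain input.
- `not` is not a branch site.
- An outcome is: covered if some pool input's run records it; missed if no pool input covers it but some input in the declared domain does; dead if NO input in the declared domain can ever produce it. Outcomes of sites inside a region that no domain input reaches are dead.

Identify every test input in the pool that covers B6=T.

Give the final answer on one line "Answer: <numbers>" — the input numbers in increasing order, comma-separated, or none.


input #1 (s=15): misses B6=T
input #2 (s=16): misses B6=T
input #3 (s=38): covers B6=T
input #4 (s=26): misses B6=T
input #5 (s=7): misses B6=T
input #6 (s=0): misses B6=T
input #7 (s=30): covers B6=T
input #8 (s=31): covers B6=T
input #9 (s=32): covers B6=T
input #10 (s=8): misses B6=T
Answer: 3, 7, 8, 9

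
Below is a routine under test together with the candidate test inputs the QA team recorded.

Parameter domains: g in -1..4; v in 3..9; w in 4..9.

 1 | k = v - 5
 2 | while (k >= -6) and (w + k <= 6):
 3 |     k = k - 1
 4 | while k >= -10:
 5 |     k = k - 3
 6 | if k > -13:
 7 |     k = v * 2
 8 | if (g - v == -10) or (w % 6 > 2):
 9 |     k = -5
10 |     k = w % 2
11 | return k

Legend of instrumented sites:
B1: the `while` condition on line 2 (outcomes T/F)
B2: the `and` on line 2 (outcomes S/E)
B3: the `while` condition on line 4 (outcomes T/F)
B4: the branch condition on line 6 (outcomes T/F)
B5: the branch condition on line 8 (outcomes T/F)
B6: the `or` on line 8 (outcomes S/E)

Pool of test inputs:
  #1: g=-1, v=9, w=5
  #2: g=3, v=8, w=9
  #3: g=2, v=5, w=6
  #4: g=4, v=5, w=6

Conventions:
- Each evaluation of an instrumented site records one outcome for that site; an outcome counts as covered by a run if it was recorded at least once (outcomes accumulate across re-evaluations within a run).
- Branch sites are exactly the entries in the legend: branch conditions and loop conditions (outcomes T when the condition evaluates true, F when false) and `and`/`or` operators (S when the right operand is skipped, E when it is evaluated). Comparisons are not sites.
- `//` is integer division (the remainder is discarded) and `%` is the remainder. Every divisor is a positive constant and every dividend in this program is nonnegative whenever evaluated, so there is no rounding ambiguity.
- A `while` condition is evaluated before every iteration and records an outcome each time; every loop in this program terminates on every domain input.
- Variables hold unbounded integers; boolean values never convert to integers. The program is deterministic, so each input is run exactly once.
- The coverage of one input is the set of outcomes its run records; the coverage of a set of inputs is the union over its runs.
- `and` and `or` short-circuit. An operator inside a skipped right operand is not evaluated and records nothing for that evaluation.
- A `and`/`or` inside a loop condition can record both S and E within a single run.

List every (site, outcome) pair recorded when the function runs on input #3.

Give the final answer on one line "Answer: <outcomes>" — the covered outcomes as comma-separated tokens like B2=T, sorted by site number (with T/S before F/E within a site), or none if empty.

Running input #3 (g=2, v=5, w=6), event by event:
  B2->E, B1->T, B2->E, B1->T, B2->E, B1->T, B2->E, B1->T, B2->E, B1->T
  B2->E, B1->T, B2->E, B1->T, B2->S, B1->F, B3->T, B3->T, B3->F, B4->F
  B6->E, B5->F
collecting distinct outcomes: B1=T, B1=F, B2=S, B2=E, B3=T, B3=F, B4=F, B5=F, B6=E

Answer: B1=T, B1=F, B2=S, B2=E, B3=T, B3=F, B4=F, B5=F, B6=E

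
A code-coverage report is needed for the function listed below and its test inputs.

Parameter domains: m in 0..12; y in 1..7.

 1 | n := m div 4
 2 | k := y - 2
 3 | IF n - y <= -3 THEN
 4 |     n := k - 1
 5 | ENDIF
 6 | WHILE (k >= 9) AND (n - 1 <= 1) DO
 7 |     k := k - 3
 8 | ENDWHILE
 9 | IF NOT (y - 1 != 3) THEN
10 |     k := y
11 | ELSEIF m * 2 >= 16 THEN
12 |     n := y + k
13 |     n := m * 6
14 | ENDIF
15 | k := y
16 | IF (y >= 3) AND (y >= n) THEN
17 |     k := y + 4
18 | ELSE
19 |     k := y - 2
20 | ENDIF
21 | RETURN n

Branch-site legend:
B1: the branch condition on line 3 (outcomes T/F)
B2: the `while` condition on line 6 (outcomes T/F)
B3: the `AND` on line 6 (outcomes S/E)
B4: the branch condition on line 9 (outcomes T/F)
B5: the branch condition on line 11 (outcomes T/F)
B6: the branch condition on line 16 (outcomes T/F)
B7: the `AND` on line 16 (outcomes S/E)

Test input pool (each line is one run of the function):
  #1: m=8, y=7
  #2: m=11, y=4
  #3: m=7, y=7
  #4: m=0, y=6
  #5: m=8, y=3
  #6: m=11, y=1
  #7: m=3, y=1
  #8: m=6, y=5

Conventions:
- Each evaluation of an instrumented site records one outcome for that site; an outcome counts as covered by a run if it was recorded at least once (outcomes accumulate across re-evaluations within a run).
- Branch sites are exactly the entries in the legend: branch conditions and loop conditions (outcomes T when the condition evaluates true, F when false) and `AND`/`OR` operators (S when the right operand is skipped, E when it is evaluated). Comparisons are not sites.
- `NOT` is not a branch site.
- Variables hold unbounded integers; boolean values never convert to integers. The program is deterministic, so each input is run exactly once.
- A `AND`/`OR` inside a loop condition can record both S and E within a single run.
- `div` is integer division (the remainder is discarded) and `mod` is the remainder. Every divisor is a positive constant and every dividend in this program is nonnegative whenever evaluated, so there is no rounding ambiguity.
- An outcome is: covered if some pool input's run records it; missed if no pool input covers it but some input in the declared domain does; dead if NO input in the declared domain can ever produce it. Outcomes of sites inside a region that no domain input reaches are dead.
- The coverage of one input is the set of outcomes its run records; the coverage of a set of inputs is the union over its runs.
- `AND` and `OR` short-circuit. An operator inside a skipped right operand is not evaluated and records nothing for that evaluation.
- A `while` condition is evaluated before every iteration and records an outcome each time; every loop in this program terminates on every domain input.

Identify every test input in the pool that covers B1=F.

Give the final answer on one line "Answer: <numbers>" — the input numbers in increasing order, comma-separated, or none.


input #1 (m=8, y=7): misses B1=F
input #2 (m=11, y=4): covers B1=F
input #3 (m=7, y=7): misses B1=F
input #4 (m=0, y=6): misses B1=F
input #5 (m=8, y=3): covers B1=F
input #6 (m=11, y=1): covers B1=F
input #7 (m=3, y=1): covers B1=F
input #8 (m=6, y=5): misses B1=F
Answer: 2, 5, 6, 7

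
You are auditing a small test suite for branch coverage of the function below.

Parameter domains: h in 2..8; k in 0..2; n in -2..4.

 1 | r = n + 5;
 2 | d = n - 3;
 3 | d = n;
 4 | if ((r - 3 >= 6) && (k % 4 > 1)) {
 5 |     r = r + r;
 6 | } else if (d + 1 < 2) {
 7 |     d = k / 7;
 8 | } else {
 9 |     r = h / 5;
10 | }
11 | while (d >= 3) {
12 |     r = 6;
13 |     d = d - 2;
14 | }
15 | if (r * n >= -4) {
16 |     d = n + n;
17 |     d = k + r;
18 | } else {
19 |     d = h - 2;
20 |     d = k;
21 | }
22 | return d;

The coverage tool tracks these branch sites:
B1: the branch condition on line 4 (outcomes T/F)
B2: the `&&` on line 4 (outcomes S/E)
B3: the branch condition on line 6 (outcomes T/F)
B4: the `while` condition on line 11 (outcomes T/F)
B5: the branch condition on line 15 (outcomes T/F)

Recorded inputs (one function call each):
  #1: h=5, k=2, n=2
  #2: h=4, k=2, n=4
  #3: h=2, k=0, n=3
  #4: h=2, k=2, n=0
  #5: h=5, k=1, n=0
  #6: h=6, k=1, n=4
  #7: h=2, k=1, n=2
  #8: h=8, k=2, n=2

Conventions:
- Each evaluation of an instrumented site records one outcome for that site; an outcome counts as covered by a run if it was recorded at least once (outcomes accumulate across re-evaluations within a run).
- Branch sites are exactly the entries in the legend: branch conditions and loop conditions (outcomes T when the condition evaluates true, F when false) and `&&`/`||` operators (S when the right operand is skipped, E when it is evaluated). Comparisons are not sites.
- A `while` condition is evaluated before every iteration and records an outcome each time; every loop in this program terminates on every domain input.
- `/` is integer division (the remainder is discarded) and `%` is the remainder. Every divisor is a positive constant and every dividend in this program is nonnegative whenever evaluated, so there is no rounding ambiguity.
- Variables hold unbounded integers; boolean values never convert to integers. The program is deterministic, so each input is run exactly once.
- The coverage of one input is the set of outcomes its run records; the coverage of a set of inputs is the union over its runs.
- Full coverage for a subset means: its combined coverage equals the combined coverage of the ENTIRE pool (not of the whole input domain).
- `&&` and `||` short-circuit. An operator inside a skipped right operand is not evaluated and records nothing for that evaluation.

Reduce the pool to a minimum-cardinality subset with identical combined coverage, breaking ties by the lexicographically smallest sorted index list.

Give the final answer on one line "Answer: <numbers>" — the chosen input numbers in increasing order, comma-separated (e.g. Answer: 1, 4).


input #1 (h=5, k=2, n=2): events B2->S, B1->F, B3->F, B4->F, B5->T; covers B1=F, B2=S, B3=F, B4=F, B5=T
input #2 (h=4, k=2, n=4): events B2->E, B1->T, B4->T, B4->F, B5->T; covers B1=T, B2=E, B4=T, B4=F, B5=T
input #3 (h=2, k=0, n=3): events B2->S, B1->F, B3->F, B4->T, B4->F, B5->T; covers B1=F, B2=S, B3=F, B4=T, B4=F, B5=T
input #4 (h=2, k=2, n=0): events B2->S, B1->F, B3->T, B4->F, B5->T; covers B1=F, B2=S, B3=T, B4=F, B5=T
input #5 (h=5, k=1, n=0): events B2->S, B1->F, B3->T, B4->F, B5->T; covers B1=F, B2=S, B3=T, B4=F, B5=T
input #6 (h=6, k=1, n=4): events B2->E, B1->F, B3->F, B4->T, B4->F, B5->T; covers B1=F, B2=E, B3=F, B4=T, B4=F, B5=T
input #7 (h=2, k=1, n=2): events B2->S, B1->F, B3->F, B4->F, B5->T; covers B1=F, B2=S, B3=F, B4=F, B5=T
input #8 (h=8, k=2, n=2): events B2->S, B1->F, B3->F, B4->F, B5->T; covers B1=F, B2=S, B3=F, B4=F, B5=T
union over all inputs: B1=T, B1=F, B2=S, B2=E, B3=T, B3=F, B4=T, B4=F, B5=T (9 outcomes)
every size-1 subset falls short of the 9 outcomes (best: 6/9)
every size-2 subset falls short of the 9 outcomes (best: 8/9)
the canonical winner is {1, 2, 4}: size 3, full 9-outcome coverage, earliest index list among size-3 covers
Answer: 1, 2, 4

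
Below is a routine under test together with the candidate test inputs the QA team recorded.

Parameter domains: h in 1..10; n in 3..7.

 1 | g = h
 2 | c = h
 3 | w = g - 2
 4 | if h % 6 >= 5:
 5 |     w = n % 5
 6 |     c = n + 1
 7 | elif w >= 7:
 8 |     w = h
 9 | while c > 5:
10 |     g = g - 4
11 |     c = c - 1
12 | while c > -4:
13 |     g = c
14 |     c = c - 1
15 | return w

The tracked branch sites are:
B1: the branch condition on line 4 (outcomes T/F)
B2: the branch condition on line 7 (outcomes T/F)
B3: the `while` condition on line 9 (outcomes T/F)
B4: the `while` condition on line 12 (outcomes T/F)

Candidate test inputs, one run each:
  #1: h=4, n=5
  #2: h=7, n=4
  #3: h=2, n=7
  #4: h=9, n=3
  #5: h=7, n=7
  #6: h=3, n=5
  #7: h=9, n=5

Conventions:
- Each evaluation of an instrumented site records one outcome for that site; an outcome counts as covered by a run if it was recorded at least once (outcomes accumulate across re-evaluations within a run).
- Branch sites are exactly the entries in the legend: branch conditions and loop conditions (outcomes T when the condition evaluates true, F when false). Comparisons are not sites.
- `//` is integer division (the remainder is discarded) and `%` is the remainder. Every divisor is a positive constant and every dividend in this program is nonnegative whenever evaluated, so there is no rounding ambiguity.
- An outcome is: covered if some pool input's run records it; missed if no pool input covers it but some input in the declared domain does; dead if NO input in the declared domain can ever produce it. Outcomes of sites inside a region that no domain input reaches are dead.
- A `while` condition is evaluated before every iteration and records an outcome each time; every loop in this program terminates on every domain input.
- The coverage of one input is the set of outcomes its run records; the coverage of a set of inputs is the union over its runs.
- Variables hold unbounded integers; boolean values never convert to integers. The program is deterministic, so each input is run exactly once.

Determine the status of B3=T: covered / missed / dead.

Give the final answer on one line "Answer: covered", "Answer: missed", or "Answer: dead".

B3=T is recorded by pool input(s) 2, 4, 5, 7 -> covered

Answer: covered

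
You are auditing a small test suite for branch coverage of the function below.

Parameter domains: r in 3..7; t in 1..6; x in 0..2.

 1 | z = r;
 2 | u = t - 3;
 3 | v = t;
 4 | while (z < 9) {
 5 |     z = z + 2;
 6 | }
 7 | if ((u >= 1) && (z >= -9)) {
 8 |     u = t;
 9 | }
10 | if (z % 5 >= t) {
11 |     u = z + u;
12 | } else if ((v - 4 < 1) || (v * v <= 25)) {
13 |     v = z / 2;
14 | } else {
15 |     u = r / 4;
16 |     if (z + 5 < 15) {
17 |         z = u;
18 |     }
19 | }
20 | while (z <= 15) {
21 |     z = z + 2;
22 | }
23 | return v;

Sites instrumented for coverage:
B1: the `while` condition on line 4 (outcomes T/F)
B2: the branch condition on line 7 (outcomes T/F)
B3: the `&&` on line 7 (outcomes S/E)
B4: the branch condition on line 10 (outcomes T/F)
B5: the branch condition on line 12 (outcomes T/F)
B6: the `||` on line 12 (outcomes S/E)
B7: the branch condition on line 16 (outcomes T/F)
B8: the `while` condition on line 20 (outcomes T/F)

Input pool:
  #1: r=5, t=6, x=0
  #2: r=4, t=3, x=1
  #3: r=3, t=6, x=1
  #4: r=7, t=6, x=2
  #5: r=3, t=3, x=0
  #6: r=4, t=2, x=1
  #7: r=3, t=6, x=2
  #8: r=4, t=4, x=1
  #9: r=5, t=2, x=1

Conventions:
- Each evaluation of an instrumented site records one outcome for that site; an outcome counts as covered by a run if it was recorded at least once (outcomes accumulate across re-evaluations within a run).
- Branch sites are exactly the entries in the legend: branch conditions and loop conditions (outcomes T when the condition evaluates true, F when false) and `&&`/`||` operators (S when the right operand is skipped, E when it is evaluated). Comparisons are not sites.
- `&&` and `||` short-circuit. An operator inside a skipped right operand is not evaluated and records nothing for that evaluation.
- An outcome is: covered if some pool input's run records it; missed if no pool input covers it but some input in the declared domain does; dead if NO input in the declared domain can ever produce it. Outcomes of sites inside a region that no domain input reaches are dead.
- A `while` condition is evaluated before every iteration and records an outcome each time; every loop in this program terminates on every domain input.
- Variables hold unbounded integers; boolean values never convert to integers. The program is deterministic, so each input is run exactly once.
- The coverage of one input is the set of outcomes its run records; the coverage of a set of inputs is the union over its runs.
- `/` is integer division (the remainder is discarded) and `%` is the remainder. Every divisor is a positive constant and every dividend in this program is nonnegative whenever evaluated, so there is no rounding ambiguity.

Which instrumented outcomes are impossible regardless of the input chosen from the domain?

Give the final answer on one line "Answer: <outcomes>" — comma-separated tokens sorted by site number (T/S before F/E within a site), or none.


checking every outcome against all 90 domain inputs:
  reachable outcomes have witnesses, e.g. B1=T (e.g. r=3, t=1, x=0), B1=F (e.g. r=3, t=1, x=0), B2=T (e.g. r=3, t=4, x=0), B2=F (e.g. r=3, t=1, x=0)
Answer: none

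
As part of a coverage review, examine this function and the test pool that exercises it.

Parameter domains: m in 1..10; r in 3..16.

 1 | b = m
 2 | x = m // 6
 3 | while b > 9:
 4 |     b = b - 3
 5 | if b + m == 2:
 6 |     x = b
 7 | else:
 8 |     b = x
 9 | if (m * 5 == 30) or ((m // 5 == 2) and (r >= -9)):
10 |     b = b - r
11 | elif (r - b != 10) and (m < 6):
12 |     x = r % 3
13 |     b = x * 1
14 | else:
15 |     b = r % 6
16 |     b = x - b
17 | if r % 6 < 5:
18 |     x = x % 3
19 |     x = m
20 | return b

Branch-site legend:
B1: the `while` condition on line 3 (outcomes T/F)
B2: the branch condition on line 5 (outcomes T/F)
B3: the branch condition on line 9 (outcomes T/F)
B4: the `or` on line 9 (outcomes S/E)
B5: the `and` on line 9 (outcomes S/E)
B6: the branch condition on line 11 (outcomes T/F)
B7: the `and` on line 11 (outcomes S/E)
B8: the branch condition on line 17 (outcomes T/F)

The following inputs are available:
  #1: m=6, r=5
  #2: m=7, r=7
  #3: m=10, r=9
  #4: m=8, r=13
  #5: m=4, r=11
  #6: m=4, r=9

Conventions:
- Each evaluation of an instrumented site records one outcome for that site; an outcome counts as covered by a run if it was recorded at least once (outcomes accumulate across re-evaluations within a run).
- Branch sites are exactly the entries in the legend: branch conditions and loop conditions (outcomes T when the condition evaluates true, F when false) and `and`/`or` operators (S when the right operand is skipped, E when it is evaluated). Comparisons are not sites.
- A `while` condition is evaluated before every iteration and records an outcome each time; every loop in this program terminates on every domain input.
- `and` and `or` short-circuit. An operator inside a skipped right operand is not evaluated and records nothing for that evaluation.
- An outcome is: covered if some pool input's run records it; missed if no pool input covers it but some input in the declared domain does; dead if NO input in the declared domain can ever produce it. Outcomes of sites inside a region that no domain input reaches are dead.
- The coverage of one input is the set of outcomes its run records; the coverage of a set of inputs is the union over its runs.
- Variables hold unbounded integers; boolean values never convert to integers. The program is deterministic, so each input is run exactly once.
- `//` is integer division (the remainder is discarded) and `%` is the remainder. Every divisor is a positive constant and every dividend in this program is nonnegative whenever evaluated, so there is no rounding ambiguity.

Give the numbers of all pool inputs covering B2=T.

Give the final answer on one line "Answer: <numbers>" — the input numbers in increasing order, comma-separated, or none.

input #1 (m=6, r=5): does not produce B2=T
input #2 (m=7, r=7): does not produce B2=T
input #3 (m=10, r=9): does not produce B2=T
input #4 (m=8, r=13): does not produce B2=T
input #5 (m=4, r=11): does not produce B2=T
input #6 (m=4, r=9): does not produce B2=T

Answer: none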